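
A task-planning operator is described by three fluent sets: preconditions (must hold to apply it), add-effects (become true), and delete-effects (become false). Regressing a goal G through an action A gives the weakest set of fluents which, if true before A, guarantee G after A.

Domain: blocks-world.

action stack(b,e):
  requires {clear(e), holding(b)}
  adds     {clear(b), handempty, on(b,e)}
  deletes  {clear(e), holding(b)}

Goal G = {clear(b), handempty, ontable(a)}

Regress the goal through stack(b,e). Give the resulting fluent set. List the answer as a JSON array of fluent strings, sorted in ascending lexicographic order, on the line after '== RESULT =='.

Regress:
  G ∩ del = {}  (empty — regression defined)
  G \ add = {clear(b), handempty, ontable(a)} \ {clear(b), handempty, on(b,e)} = {ontable(a)}
  ∪ pre   = {ontable(a)} ∪ {clear(e), holding(b)}
          = {clear(e), holding(b), ontable(a)}

== RESULT ==
["clear(e)", "holding(b)", "ontable(a)"]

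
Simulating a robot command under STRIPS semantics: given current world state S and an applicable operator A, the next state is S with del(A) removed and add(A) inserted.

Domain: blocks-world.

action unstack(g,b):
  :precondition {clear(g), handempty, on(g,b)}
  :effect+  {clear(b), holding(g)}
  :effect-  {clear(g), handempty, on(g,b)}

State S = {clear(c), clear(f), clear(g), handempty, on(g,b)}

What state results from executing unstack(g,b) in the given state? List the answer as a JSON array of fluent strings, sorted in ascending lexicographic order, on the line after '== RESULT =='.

Progress:
  pre ⊆ S: {clear(g), handempty, on(g,b)} ⊆ S  — applicable
  S \ del = {clear(c), clear(f)}
  ∪ add   = {clear(b), clear(c), clear(f), holding(g)}

== RESULT ==
["clear(b)", "clear(c)", "clear(f)", "holding(g)"]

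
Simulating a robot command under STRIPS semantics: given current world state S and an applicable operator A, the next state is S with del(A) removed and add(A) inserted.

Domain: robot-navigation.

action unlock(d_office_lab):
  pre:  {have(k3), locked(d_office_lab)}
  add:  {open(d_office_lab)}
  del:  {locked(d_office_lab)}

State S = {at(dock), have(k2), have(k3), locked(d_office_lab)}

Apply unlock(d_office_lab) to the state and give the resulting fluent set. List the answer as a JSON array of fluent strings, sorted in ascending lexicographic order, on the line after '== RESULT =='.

Progress:
  pre ⊆ S: {have(k3), locked(d_office_lab)} ⊆ S  — applicable
  S \ del = {at(dock), have(k2), have(k3)}
  ∪ add   = {at(dock), have(k2), have(k3), open(d_office_lab)}

== RESULT ==
["at(dock)", "have(k2)", "have(k3)", "open(d_office_lab)"]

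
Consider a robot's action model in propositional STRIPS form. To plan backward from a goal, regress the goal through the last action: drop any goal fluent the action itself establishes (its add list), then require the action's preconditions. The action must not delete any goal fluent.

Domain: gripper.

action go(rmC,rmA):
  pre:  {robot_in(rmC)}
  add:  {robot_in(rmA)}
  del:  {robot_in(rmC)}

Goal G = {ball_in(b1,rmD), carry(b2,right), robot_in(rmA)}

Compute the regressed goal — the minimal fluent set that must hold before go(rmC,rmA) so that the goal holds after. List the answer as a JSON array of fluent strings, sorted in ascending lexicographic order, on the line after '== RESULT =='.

Compute (G \ add) ∪ pre:
  G ∩ del = {}  (empty — regression defined)
  G \ add = {ball_in(b1,rmD), carry(b2,right), robot_in(rmA)} \ {robot_in(rmA)} = {ball_in(b1,rmD), carry(b2,right)}
  ∪ pre   = {ball_in(b1,rmD), carry(b2,right)} ∪ {robot_in(rmC)}
          = {ball_in(b1,rmD), carry(b2,right), robot_in(rmC)}

== RESULT ==
["ball_in(b1,rmD)", "carry(b2,right)", "robot_in(rmC)"]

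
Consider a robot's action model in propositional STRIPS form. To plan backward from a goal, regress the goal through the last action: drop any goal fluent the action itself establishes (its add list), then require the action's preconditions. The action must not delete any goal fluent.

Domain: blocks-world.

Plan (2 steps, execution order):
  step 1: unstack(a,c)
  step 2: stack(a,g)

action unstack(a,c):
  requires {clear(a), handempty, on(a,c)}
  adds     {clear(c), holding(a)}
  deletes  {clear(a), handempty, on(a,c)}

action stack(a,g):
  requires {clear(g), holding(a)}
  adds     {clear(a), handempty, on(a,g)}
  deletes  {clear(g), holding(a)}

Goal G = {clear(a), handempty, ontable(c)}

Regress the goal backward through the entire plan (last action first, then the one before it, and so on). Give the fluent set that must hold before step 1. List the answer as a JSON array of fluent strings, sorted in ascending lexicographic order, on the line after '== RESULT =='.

Regress step by step:
  through step 2 (stack(a,g)): drop {clear(a), handempty}, keep {ontable(c)}, require {clear(g), holding(a)}
    → {clear(g), holding(a), ontable(c)}
  through step 1 (unstack(a,c)): drop {holding(a)}, keep {clear(g), ontable(c)}, require {clear(a), handempty, on(a,c)}
    → {clear(a), clear(g), handempty, on(a,c), ontable(c)}

== RESULT ==
["clear(a)", "clear(g)", "handempty", "on(a,c)", "ontable(c)"]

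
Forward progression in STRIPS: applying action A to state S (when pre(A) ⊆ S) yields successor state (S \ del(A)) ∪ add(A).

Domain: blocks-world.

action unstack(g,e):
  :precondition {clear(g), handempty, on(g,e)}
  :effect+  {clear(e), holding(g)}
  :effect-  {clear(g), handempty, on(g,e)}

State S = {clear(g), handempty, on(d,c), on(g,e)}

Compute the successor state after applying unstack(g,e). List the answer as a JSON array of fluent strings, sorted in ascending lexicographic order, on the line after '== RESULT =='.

Progress:
  pre ⊆ S: {clear(g), handempty, on(g,e)} ⊆ S  — applicable
  S \ del = {on(d,c)}
  ∪ add   = {clear(e), holding(g), on(d,c)}

== RESULT ==
["clear(e)", "holding(g)", "on(d,c)"]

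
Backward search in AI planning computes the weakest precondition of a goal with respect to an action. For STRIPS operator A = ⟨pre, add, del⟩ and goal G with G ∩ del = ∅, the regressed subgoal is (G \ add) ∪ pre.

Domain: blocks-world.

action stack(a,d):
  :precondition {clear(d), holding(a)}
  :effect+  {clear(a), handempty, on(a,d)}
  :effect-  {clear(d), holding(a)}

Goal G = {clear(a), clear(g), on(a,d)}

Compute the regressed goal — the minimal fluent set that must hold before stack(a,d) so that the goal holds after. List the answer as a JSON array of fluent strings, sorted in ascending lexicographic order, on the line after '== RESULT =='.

Regress:
  G ∩ del = {}  (empty — regression defined)
  G \ add = {clear(a), clear(g), on(a,d)} \ {clear(a), handempty, on(a,d)} = {clear(g)}
  ∪ pre   = {clear(g)} ∪ {clear(d), holding(a)}
          = {clear(d), clear(g), holding(a)}

== RESULT ==
["clear(d)", "clear(g)", "holding(a)"]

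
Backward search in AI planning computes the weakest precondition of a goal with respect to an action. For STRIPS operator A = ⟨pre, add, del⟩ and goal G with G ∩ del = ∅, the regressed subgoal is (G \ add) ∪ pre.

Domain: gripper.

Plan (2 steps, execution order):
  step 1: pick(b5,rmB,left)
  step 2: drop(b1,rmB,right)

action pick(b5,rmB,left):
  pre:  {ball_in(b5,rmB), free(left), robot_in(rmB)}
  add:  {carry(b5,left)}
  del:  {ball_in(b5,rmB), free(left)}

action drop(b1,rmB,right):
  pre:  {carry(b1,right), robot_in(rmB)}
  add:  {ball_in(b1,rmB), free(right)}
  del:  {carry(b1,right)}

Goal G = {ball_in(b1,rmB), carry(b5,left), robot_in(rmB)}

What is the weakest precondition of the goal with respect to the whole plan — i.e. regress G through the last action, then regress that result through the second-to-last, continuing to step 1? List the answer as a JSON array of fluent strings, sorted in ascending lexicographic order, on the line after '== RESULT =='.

Work backward from the goal:
  through step 2 (drop(b1,rmB,right)): drop {ball_in(b1,rmB)}, keep {carry(b5,left), robot_in(rmB)}, require {carry(b1,right), robot_in(rmB)}
    → {carry(b1,right), carry(b5,left), robot_in(rmB)}
  through step 1 (pick(b5,rmB,left)): drop {carry(b5,left)}, keep {carry(b1,right), robot_in(rmB)}, require {ball_in(b5,rmB), free(left), robot_in(rmB)}
    → {ball_in(b5,rmB), carry(b1,right), free(left), robot_in(rmB)}

== RESULT ==
["ball_in(b5,rmB)", "carry(b1,right)", "free(left)", "robot_in(rmB)"]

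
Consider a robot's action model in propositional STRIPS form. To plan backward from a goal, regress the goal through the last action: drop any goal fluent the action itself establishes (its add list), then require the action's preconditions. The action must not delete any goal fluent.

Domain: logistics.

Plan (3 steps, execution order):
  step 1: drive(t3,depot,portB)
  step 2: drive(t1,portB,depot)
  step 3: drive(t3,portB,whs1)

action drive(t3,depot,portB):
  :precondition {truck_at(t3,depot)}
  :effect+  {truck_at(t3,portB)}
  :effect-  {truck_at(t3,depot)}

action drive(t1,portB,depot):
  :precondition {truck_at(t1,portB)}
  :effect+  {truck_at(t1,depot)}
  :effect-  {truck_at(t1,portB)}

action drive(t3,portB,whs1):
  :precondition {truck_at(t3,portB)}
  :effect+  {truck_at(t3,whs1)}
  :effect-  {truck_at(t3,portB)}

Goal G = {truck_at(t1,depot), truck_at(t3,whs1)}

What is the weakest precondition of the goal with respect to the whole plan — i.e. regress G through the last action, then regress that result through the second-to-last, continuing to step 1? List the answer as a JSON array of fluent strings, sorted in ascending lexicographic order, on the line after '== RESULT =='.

Regress step by step:
  through step 3 (drive(t3,portB,whs1)): drop {truck_at(t3,whs1)}, keep {truck_at(t1,depot)}, require {truck_at(t3,portB)}
    → {truck_at(t1,depot), truck_at(t3,portB)}
  through step 2 (drive(t1,portB,depot)): drop {truck_at(t1,depot)}, keep {truck_at(t3,portB)}, require {truck_at(t1,portB)}
    → {truck_at(t1,portB), truck_at(t3,portB)}
  through step 1 (drive(t3,depot,portB)): drop {truck_at(t3,portB)}, keep {truck_at(t1,portB)}, require {truck_at(t3,depot)}
    → {truck_at(t1,portB), truck_at(t3,depot)}

== RESULT ==
["truck_at(t1,portB)", "truck_at(t3,depot)"]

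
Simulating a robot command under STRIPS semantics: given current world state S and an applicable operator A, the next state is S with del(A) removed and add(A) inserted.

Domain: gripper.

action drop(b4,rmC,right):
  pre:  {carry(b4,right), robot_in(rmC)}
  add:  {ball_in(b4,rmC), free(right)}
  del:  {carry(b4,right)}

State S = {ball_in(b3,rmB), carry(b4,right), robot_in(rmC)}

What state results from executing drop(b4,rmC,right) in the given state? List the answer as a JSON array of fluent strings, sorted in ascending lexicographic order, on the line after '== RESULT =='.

Progress:
  pre ⊆ S: {carry(b4,right), robot_in(rmC)} ⊆ S  — applicable
  S \ del = {ball_in(b3,rmB), robot_in(rmC)}
  ∪ add   = {ball_in(b3,rmB), ball_in(b4,rmC), free(right), robot_in(rmC)}

== RESULT ==
["ball_in(b3,rmB)", "ball_in(b4,rmC)", "free(right)", "robot_in(rmC)"]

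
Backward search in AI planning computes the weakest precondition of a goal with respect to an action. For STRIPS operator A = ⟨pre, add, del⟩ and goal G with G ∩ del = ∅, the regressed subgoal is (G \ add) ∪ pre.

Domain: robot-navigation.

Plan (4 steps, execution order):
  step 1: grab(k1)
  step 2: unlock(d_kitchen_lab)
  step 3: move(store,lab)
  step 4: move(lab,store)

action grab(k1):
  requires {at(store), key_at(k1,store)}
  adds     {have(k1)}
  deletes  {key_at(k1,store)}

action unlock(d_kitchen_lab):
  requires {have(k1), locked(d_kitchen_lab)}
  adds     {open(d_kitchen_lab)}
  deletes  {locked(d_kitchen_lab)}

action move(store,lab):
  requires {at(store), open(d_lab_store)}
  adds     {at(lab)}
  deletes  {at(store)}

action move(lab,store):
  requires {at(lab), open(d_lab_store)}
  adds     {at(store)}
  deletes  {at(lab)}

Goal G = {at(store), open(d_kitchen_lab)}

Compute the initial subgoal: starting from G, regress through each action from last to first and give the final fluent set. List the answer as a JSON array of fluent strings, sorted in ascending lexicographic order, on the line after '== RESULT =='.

Regress step by step:
  through step 4 (move(lab,store)): drop {at(store)}, keep {open(d_kitchen_lab)}, require {at(lab), open(d_lab_store)}
    → {at(lab), open(d_kitchen_lab), open(d_lab_store)}
  through step 3 (move(store,lab)): drop {at(lab)}, keep {open(d_kitchen_lab), open(d_lab_store)}, require {at(store), open(d_lab_store)}
    → {at(store), open(d_kitchen_lab), open(d_lab_store)}
  through step 2 (unlock(d_kitchen_lab)): drop {open(d_kitchen_lab)}, keep {at(store), open(d_lab_store)}, require {have(k1), locked(d_kitchen_lab)}
    → {at(store), have(k1), locked(d_kitchen_lab), open(d_lab_store)}
  through step 1 (grab(k1)): drop {have(k1)}, keep {at(store), locked(d_kitchen_lab), open(d_lab_store)}, require {at(store), key_at(k1,store)}
    → {at(store), key_at(k1,store), locked(d_kitchen_lab), open(d_lab_store)}

== RESULT ==
["at(store)", "key_at(k1,store)", "locked(d_kitchen_lab)", "open(d_lab_store)"]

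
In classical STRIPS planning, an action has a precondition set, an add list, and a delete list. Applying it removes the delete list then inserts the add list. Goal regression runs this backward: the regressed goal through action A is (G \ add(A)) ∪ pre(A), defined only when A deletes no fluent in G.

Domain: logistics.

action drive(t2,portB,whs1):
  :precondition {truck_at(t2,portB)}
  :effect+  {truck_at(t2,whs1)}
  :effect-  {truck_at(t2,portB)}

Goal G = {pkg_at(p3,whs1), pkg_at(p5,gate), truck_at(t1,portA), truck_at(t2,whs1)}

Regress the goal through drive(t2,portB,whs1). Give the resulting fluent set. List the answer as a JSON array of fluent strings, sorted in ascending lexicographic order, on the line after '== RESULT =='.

Compute (G \ add) ∪ pre:
  G ∩ del = {}  (empty — regression defined)
  G \ add = {pkg_at(p3,whs1), pkg_at(p5,gate), truck_at(t1,portA), truck_at(t2,whs1)} \ {truck_at(t2,whs1)} = {pkg_at(p3,whs1), pkg_at(p5,gate), truck_at(t1,portA)}
  ∪ pre   = {pkg_at(p3,whs1), pkg_at(p5,gate), truck_at(t1,portA)} ∪ {truck_at(t2,portB)}
          = {pkg_at(p3,whs1), pkg_at(p5,gate), truck_at(t1,portA), truck_at(t2,portB)}

== RESULT ==
["pkg_at(p3,whs1)", "pkg_at(p5,gate)", "truck_at(t1,portA)", "truck_at(t2,portB)"]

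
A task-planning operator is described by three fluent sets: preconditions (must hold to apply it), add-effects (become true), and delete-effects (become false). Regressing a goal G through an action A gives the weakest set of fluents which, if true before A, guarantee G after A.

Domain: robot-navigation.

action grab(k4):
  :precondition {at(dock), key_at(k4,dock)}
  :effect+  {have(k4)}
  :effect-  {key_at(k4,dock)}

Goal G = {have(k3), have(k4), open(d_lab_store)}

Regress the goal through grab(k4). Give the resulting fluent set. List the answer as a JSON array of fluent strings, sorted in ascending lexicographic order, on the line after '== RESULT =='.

Regress:
  G ∩ del = {}  (empty — regression defined)
  G \ add = {have(k3), have(k4), open(d_lab_store)} \ {have(k4)} = {have(k3), open(d_lab_store)}
  ∪ pre   = {have(k3), open(d_lab_store)} ∪ {at(dock), key_at(k4,dock)}
          = {at(dock), have(k3), key_at(k4,dock), open(d_lab_store)}

== RESULT ==
["at(dock)", "have(k3)", "key_at(k4,dock)", "open(d_lab_store)"]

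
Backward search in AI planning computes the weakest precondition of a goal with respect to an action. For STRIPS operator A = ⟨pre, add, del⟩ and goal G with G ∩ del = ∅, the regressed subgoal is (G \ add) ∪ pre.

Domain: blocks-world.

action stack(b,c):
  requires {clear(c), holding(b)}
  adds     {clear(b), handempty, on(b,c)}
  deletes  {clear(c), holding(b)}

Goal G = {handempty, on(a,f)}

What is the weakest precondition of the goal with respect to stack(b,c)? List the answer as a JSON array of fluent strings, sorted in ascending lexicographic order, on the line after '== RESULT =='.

Compute (G \ add) ∪ pre:
  G ∩ del = {}  (empty — regression defined)
  G \ add = {handempty, on(a,f)} \ {clear(b), handempty, on(b,c)} = {on(a,f)}
  ∪ pre   = {on(a,f)} ∪ {clear(c), holding(b)}
          = {clear(c), holding(b), on(a,f)}

== RESULT ==
["clear(c)", "holding(b)", "on(a,f)"]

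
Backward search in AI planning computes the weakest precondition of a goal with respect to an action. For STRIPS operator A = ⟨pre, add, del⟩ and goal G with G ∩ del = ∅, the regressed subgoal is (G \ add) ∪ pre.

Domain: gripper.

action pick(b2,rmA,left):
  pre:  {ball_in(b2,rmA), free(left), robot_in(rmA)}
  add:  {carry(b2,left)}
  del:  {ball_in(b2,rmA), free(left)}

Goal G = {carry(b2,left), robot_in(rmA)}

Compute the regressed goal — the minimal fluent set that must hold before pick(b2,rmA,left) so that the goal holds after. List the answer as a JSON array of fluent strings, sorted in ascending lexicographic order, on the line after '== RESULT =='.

Compute (G \ add) ∪ pre:
  G ∩ del = {}  (empty — regression defined)
  G \ add = {carry(b2,left), robot_in(rmA)} \ {carry(b2,left)} = {robot_in(rmA)}
  ∪ pre   = {robot_in(rmA)} ∪ {ball_in(b2,rmA), free(left), robot_in(rmA)}
          = {ball_in(b2,rmA), free(left), robot_in(rmA)}

== RESULT ==
["ball_in(b2,rmA)", "free(left)", "robot_in(rmA)"]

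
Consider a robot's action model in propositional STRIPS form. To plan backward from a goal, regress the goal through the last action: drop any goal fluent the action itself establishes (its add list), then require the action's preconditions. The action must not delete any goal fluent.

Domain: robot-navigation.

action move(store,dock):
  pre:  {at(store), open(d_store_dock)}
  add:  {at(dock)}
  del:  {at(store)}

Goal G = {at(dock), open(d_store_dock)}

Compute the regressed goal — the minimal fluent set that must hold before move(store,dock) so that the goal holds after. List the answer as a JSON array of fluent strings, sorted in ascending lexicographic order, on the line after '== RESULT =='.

Compute (G \ add) ∪ pre:
  G ∩ del = {}  (empty — regression defined)
  G \ add = {at(dock), open(d_store_dock)} \ {at(dock)} = {open(d_store_dock)}
  ∪ pre   = {open(d_store_dock)} ∪ {at(store), open(d_store_dock)}
          = {at(store), open(d_store_dock)}

== RESULT ==
["at(store)", "open(d_store_dock)"]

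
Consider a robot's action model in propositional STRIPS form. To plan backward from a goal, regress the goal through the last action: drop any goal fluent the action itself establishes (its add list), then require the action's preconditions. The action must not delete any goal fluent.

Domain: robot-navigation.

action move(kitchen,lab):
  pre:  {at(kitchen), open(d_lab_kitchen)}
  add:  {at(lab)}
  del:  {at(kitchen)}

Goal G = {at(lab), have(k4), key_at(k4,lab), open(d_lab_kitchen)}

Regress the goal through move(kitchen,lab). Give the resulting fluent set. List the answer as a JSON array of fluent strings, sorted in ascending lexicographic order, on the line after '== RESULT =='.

Regress:
  G ∩ del = {}  (empty — regression defined)
  G \ add = {at(lab), have(k4), key_at(k4,lab), open(d_lab_kitchen)} \ {at(lab)} = {have(k4), key_at(k4,lab), open(d_lab_kitchen)}
  ∪ pre   = {have(k4), key_at(k4,lab), open(d_lab_kitchen)} ∪ {at(kitchen), open(d_lab_kitchen)}
          = {at(kitchen), have(k4), key_at(k4,lab), open(d_lab_kitchen)}

== RESULT ==
["at(kitchen)", "have(k4)", "key_at(k4,lab)", "open(d_lab_kitchen)"]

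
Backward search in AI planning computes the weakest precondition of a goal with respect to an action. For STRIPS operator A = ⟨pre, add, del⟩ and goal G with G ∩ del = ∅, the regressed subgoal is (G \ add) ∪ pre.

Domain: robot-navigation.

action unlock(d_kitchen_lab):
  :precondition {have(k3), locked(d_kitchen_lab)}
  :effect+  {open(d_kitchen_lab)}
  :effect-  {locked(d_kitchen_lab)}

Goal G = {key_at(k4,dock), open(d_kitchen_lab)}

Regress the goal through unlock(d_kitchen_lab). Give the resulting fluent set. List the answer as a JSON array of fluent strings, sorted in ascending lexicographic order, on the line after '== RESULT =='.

Regress:
  G ∩ del = {}  (empty — regression defined)
  G \ add = {key_at(k4,dock), open(d_kitchen_lab)} \ {open(d_kitchen_lab)} = {key_at(k4,dock)}
  ∪ pre   = {key_at(k4,dock)} ∪ {have(k3), locked(d_kitchen_lab)}
          = {have(k3), key_at(k4,dock), locked(d_kitchen_lab)}

== RESULT ==
["have(k3)", "key_at(k4,dock)", "locked(d_kitchen_lab)"]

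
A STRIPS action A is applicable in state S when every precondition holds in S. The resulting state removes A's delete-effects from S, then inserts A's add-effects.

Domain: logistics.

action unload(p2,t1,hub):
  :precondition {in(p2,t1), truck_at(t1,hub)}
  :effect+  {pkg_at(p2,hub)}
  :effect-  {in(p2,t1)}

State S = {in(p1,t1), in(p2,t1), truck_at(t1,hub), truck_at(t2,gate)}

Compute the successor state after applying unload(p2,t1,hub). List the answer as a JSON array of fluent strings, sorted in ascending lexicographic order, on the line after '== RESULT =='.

Progress:
  pre ⊆ S: {in(p2,t1), truck_at(t1,hub)} ⊆ S  — applicable
  S \ del = {in(p1,t1), truck_at(t1,hub), truck_at(t2,gate)}
  ∪ add   = {in(p1,t1), pkg_at(p2,hub), truck_at(t1,hub), truck_at(t2,gate)}

== RESULT ==
["in(p1,t1)", "pkg_at(p2,hub)", "truck_at(t1,hub)", "truck_at(t2,gate)"]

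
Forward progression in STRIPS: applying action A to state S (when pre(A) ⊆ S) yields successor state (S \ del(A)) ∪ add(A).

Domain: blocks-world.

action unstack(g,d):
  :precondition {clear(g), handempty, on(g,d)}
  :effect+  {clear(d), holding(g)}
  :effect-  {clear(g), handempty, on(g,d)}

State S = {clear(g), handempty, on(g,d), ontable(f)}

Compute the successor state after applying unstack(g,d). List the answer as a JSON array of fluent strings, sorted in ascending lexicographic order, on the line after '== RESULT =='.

Progress:
  pre ⊆ S: {clear(g), handempty, on(g,d)} ⊆ S  — applicable
  S \ del = {ontable(f)}
  ∪ add   = {clear(d), holding(g), ontable(f)}

== RESULT ==
["clear(d)", "holding(g)", "ontable(f)"]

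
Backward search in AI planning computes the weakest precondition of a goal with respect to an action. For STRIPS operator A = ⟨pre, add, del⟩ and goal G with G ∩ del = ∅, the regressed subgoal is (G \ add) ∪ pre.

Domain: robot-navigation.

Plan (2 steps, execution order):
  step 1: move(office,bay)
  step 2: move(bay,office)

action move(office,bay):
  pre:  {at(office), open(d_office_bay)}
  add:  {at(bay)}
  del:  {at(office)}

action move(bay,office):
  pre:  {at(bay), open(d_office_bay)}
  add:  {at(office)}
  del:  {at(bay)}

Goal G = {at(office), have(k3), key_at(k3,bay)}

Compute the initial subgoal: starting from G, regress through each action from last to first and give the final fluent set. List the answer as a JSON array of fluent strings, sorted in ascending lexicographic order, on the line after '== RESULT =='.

Regress step by step:
  through step 2 (move(bay,office)): drop {at(office)}, keep {have(k3), key_at(k3,bay)}, require {at(bay), open(d_office_bay)}
    → {at(bay), have(k3), key_at(k3,bay), open(d_office_bay)}
  through step 1 (move(office,bay)): drop {at(bay)}, keep {have(k3), key_at(k3,bay), open(d_office_bay)}, require {at(office), open(d_office_bay)}
    → {at(office), have(k3), key_at(k3,bay), open(d_office_bay)}

== RESULT ==
["at(office)", "have(k3)", "key_at(k3,bay)", "open(d_office_bay)"]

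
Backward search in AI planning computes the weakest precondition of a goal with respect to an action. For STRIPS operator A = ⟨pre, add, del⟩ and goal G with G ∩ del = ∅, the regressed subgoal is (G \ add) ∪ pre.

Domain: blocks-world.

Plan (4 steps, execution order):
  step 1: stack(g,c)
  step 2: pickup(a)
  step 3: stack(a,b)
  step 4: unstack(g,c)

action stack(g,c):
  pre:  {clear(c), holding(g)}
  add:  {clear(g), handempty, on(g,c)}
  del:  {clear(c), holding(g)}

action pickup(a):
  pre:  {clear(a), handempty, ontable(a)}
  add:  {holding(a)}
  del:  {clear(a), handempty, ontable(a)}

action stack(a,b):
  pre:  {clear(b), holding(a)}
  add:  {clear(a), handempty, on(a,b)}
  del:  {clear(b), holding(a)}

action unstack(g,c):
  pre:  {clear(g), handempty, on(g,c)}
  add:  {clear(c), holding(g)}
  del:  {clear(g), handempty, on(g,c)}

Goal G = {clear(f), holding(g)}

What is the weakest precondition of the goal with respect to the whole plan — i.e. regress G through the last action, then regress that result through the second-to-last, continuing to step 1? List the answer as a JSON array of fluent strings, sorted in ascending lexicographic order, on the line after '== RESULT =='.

Regress step by step:
  through step 4 (unstack(g,c)): drop {holding(g)}, keep {clear(f)}, require {clear(g), handempty, on(g,c)}
    → {clear(f), clear(g), handempty, on(g,c)}
  through step 3 (stack(a,b)): drop {handempty}, keep {clear(f), clear(g), on(g,c)}, require {clear(b), holding(a)}
    → {clear(b), clear(f), clear(g), holding(a), on(g,c)}
  through step 2 (pickup(a)): drop {holding(a)}, keep {clear(b), clear(f), clear(g), on(g,c)}, require {clear(a), handempty, ontable(a)}
    → {clear(a), clear(b), clear(f), clear(g), handempty, on(g,c), ontable(a)}
  through step 1 (stack(g,c)): drop {clear(g), handempty, on(g,c)}, keep {clear(a), clear(b), clear(f), ontable(a)}, require {clear(c), holding(g)}
    → {clear(a), clear(b), clear(c), clear(f), holding(g), ontable(a)}

== RESULT ==
["clear(a)", "clear(b)", "clear(c)", "clear(f)", "holding(g)", "ontable(a)"]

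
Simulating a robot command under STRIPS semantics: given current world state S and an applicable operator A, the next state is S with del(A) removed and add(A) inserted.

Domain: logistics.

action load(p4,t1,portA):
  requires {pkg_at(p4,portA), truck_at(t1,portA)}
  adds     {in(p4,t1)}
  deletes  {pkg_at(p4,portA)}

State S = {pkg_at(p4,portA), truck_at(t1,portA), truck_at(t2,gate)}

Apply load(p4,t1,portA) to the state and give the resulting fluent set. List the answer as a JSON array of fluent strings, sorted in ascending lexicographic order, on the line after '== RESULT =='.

Progress:
  pre ⊆ S: {pkg_at(p4,portA), truck_at(t1,portA)} ⊆ S  — applicable
  S \ del = {truck_at(t1,portA), truck_at(t2,gate)}
  ∪ add   = {in(p4,t1), truck_at(t1,portA), truck_at(t2,gate)}

== RESULT ==
["in(p4,t1)", "truck_at(t1,portA)", "truck_at(t2,gate)"]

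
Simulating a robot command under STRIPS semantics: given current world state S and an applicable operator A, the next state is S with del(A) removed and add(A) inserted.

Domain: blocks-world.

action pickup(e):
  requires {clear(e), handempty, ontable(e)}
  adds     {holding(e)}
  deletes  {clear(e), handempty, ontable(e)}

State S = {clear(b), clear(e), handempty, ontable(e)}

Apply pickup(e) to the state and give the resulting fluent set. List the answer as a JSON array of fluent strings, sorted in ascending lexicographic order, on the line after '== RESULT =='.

Progress:
  pre ⊆ S: {clear(e), handempty, ontable(e)} ⊆ S  — applicable
  S \ del = {clear(b)}
  ∪ add   = {clear(b), holding(e)}

== RESULT ==
["clear(b)", "holding(e)"]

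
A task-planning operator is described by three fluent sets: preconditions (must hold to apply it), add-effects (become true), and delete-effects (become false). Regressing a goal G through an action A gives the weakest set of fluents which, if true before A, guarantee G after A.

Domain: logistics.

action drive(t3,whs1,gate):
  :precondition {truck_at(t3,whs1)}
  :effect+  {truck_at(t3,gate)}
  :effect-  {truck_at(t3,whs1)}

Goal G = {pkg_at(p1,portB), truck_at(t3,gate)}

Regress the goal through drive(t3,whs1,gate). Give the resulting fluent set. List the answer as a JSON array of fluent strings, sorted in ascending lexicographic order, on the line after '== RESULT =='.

Regress:
  G ∩ del = {}  (empty — regression defined)
  G \ add = {pkg_at(p1,portB), truck_at(t3,gate)} \ {truck_at(t3,gate)} = {pkg_at(p1,portB)}
  ∪ pre   = {pkg_at(p1,portB)} ∪ {truck_at(t3,whs1)}
          = {pkg_at(p1,portB), truck_at(t3,whs1)}

== RESULT ==
["pkg_at(p1,portB)", "truck_at(t3,whs1)"]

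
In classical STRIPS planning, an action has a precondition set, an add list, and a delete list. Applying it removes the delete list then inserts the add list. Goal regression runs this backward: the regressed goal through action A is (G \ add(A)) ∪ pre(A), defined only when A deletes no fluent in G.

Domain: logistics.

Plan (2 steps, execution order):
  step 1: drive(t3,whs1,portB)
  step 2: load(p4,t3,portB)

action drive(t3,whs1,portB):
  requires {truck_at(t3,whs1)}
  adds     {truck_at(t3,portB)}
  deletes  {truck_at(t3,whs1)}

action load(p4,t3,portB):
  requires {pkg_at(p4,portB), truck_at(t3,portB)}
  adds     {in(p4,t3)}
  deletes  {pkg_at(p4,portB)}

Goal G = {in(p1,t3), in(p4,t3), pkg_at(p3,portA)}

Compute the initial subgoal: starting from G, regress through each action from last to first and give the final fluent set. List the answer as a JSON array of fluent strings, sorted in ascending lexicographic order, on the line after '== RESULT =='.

Work backward from the goal:
  through step 2 (load(p4,t3,portB)): drop {in(p4,t3)}, keep {in(p1,t3), pkg_at(p3,portA)}, require {pkg_at(p4,portB), truck_at(t3,portB)}
    → {in(p1,t3), pkg_at(p3,portA), pkg_at(p4,portB), truck_at(t3,portB)}
  through step 1 (drive(t3,whs1,portB)): drop {truck_at(t3,portB)}, keep {in(p1,t3), pkg_at(p3,portA), pkg_at(p4,portB)}, require {truck_at(t3,whs1)}
    → {in(p1,t3), pkg_at(p3,portA), pkg_at(p4,portB), truck_at(t3,whs1)}

== RESULT ==
["in(p1,t3)", "pkg_at(p3,portA)", "pkg_at(p4,portB)", "truck_at(t3,whs1)"]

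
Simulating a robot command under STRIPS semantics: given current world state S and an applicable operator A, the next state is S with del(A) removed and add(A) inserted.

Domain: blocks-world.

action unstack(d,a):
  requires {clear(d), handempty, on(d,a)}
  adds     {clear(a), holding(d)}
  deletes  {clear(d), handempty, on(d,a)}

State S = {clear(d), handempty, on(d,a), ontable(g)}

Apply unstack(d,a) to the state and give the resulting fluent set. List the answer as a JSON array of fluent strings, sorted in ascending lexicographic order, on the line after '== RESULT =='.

Compute (S \ del) ∪ add:
  pre ⊆ S: {clear(d), handempty, on(d,a)} ⊆ S  — applicable
  S \ del = {ontable(g)}
  ∪ add   = {clear(a), holding(d), ontable(g)}

== RESULT ==
["clear(a)", "holding(d)", "ontable(g)"]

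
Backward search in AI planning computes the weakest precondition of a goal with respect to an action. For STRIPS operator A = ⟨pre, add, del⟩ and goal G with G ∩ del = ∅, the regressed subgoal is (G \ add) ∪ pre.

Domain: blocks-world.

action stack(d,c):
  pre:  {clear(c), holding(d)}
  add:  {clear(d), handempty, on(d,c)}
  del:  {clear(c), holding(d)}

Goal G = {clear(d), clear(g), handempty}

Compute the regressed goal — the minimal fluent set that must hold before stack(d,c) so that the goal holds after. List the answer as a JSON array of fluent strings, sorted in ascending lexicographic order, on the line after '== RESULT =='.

Regress:
  G ∩ del = {}  (empty — regression defined)
  G \ add = {clear(d), clear(g), handempty} \ {clear(d), handempty, on(d,c)} = {clear(g)}
  ∪ pre   = {clear(g)} ∪ {clear(c), holding(d)}
          = {clear(c), clear(g), holding(d)}

== RESULT ==
["clear(c)", "clear(g)", "holding(d)"]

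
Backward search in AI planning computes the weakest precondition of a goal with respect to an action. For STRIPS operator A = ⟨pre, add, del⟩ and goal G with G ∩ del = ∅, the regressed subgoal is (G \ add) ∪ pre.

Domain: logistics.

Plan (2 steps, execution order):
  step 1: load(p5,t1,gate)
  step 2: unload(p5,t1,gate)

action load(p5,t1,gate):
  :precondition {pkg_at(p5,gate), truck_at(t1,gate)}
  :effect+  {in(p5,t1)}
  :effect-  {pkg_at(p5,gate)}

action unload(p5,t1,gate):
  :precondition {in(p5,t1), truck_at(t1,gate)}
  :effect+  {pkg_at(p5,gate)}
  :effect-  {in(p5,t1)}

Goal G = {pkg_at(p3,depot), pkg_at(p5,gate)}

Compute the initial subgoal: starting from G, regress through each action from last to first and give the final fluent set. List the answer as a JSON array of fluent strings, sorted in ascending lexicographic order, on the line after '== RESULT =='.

Regress step by step:
  through step 2 (unload(p5,t1,gate)): drop {pkg_at(p5,gate)}, keep {pkg_at(p3,depot)}, require {in(p5,t1), truck_at(t1,gate)}
    → {in(p5,t1), pkg_at(p3,depot), truck_at(t1,gate)}
  through step 1 (load(p5,t1,gate)): drop {in(p5,t1)}, keep {pkg_at(p3,depot), truck_at(t1,gate)}, require {pkg_at(p5,gate), truck_at(t1,gate)}
    → {pkg_at(p3,depot), pkg_at(p5,gate), truck_at(t1,gate)}

== RESULT ==
["pkg_at(p3,depot)", "pkg_at(p5,gate)", "truck_at(t1,gate)"]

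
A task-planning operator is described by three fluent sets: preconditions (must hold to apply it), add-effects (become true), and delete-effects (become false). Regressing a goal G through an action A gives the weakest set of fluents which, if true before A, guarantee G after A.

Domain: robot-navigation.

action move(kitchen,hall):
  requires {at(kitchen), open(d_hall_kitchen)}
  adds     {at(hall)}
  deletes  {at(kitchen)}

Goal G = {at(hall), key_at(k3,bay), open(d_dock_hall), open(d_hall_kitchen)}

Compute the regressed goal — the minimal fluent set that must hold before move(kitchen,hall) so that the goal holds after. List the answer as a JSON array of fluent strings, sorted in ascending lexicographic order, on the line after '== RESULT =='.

Compute (G \ add) ∪ pre:
  G ∩ del = {}  (empty — regression defined)
  G \ add = {at(hall), key_at(k3,bay), open(d_dock_hall), open(d_hall_kitchen)} \ {at(hall)} = {key_at(k3,bay), open(d_dock_hall), open(d_hall_kitchen)}
  ∪ pre   = {key_at(k3,bay), open(d_dock_hall), open(d_hall_kitchen)} ∪ {at(kitchen), open(d_hall_kitchen)}
          = {at(kitchen), key_at(k3,bay), open(d_dock_hall), open(d_hall_kitchen)}

== RESULT ==
["at(kitchen)", "key_at(k3,bay)", "open(d_dock_hall)", "open(d_hall_kitchen)"]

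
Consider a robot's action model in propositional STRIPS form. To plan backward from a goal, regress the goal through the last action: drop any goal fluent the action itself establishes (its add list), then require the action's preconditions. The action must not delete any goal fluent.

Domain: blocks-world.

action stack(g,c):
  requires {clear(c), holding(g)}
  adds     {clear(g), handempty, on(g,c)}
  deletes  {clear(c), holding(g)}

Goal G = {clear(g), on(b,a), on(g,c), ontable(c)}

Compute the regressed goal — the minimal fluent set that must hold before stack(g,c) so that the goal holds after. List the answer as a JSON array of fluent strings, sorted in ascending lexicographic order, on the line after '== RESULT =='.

Compute (G \ add) ∪ pre:
  G ∩ del = {}  (empty — regression defined)
  G \ add = {clear(g), on(b,a), on(g,c), ontable(c)} \ {clear(g), handempty, on(g,c)} = {on(b,a), ontable(c)}
  ∪ pre   = {on(b,a), ontable(c)} ∪ {clear(c), holding(g)}
          = {clear(c), holding(g), on(b,a), ontable(c)}

== RESULT ==
["clear(c)", "holding(g)", "on(b,a)", "ontable(c)"]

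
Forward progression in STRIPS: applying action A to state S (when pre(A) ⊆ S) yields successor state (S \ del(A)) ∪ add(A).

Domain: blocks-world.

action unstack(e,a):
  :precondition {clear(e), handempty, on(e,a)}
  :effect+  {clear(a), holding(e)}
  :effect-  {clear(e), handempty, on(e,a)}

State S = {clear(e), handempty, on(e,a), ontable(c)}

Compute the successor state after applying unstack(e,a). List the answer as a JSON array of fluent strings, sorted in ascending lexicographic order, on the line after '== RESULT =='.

Progress:
  pre ⊆ S: {clear(e), handempty, on(e,a)} ⊆ S  — applicable
  S \ del = {ontable(c)}
  ∪ add   = {clear(a), holding(e), ontable(c)}

== RESULT ==
["clear(a)", "holding(e)", "ontable(c)"]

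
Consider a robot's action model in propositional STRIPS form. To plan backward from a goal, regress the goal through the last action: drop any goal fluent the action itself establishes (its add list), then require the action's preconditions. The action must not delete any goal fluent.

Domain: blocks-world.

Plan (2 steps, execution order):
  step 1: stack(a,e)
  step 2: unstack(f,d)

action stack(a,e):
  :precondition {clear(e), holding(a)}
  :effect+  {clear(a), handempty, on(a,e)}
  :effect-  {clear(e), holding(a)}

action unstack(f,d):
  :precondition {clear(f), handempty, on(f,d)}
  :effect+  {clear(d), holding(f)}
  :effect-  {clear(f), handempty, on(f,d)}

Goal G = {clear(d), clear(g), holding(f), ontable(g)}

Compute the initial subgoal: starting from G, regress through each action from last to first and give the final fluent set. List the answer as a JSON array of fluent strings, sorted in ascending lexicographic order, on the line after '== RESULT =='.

Work backward from the goal:
  through step 2 (unstack(f,d)): drop {clear(d), holding(f)}, keep {clear(g), ontable(g)}, require {clear(f), handempty, on(f,d)}
    → {clear(f), clear(g), handempty, on(f,d), ontable(g)}
  through step 1 (stack(a,e)): drop {handempty}, keep {clear(f), clear(g), on(f,d), ontable(g)}, require {clear(e), holding(a)}
    → {clear(e), clear(f), clear(g), holding(a), on(f,d), ontable(g)}

== RESULT ==
["clear(e)", "clear(f)", "clear(g)", "holding(a)", "on(f,d)", "ontable(g)"]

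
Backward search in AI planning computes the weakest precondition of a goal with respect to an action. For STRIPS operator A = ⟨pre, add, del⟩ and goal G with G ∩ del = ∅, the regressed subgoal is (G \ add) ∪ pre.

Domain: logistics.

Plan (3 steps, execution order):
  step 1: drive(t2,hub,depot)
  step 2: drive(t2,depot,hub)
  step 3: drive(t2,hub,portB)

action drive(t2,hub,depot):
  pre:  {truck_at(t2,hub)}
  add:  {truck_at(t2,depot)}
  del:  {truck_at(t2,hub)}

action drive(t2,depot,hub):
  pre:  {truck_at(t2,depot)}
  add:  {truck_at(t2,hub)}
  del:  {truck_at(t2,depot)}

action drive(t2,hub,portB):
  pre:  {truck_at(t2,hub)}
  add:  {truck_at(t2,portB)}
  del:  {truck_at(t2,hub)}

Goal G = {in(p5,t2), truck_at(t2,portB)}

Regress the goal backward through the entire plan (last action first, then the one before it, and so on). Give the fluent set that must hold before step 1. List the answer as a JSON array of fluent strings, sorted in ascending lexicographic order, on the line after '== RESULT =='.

Regress step by step:
  through step 3 (drive(t2,hub,portB)): drop {truck_at(t2,portB)}, keep {in(p5,t2)}, require {truck_at(t2,hub)}
    → {in(p5,t2), truck_at(t2,hub)}
  through step 2 (drive(t2,depot,hub)): drop {truck_at(t2,hub)}, keep {in(p5,t2)}, require {truck_at(t2,depot)}
    → {in(p5,t2), truck_at(t2,depot)}
  through step 1 (drive(t2,hub,depot)): drop {truck_at(t2,depot)}, keep {in(p5,t2)}, require {truck_at(t2,hub)}
    → {in(p5,t2), truck_at(t2,hub)}

== RESULT ==
["in(p5,t2)", "truck_at(t2,hub)"]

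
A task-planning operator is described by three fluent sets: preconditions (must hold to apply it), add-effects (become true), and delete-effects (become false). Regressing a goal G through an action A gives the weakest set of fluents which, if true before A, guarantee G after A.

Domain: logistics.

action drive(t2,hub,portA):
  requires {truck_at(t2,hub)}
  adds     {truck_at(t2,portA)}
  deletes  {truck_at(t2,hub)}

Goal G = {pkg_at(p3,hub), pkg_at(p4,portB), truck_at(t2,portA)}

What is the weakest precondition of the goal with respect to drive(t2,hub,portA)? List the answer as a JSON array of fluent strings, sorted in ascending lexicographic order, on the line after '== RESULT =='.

Compute (G \ add) ∪ pre:
  G ∩ del = {}  (empty — regression defined)
  G \ add = {pkg_at(p3,hub), pkg_at(p4,portB), truck_at(t2,portA)} \ {truck_at(t2,portA)} = {pkg_at(p3,hub), pkg_at(p4,portB)}
  ∪ pre   = {pkg_at(p3,hub), pkg_at(p4,portB)} ∪ {truck_at(t2,hub)}
          = {pkg_at(p3,hub), pkg_at(p4,portB), truck_at(t2,hub)}

== RESULT ==
["pkg_at(p3,hub)", "pkg_at(p4,portB)", "truck_at(t2,hub)"]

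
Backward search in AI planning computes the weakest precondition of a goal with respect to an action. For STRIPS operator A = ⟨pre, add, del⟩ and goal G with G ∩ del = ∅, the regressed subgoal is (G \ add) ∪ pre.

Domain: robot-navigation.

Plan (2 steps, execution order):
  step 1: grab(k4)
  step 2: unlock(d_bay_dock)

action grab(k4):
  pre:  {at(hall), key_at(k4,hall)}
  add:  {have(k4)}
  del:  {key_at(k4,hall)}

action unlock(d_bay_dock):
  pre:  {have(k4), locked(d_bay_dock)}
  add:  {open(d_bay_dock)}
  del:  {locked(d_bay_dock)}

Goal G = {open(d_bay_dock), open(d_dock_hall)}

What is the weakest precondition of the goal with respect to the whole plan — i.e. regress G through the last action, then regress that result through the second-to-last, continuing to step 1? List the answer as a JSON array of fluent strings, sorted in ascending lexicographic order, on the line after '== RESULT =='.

Work backward from the goal:
  through step 2 (unlock(d_bay_dock)): drop {open(d_bay_dock)}, keep {open(d_dock_hall)}, require {have(k4), locked(d_bay_dock)}
    → {have(k4), locked(d_bay_dock), open(d_dock_hall)}
  through step 1 (grab(k4)): drop {have(k4)}, keep {locked(d_bay_dock), open(d_dock_hall)}, require {at(hall), key_at(k4,hall)}
    → {at(hall), key_at(k4,hall), locked(d_bay_dock), open(d_dock_hall)}

== RESULT ==
["at(hall)", "key_at(k4,hall)", "locked(d_bay_dock)", "open(d_dock_hall)"]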